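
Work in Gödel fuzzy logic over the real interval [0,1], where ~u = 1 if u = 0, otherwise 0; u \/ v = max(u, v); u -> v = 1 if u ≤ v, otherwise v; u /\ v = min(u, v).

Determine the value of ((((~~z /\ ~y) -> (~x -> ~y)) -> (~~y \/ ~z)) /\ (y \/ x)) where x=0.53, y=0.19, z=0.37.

0.53

~z: Gödel ¬ of 0.37 = 0 (operand ≠ 0)
~~z: Gödel ¬ of 0 = 1 (operand is 0)
~y: Gödel ¬ of 0.19 = 0 (operand ≠ 0)
(~~z /\ ~y) = min(1, 0) = 0
~x: Gödel ¬ of 0.53 = 0 (operand ≠ 0)
~y: Gödel ¬ of 0.19 = 0 (operand ≠ 0)
(~x -> ~y): 0 ≤ 0, so result = 1
((~~z /\ ~y) -> (~x -> ~y)): 0 ≤ 1, so result = 1
~y: Gödel ¬ of 0.19 = 0 (operand ≠ 0)
~~y: Gödel ¬ of 0 = 1 (operand is 0)
~z: Gödel ¬ of 0.37 = 0 (operand ≠ 0)
(~~y \/ ~z) = max(1, 0) = 1
(((~~z /\ ~y) -> (~x -> ~y)) -> (~~y \/ ~z)): 1 ≤ 1, so result = 1
(y \/ x) = max(0.19, 0.53) = 0.53
((((~~z /\ ~y) -> (~x -> ~y)) -> (~~y \/ ~z)) /\ (y \/ x)) = min(1, 0.53) = 0.53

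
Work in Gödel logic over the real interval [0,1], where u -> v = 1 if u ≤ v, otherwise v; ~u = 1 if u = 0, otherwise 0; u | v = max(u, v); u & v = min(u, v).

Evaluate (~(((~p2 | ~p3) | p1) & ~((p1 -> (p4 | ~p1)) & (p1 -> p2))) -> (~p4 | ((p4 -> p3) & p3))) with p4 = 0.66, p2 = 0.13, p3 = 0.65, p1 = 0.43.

0.65

~p2: Gödel ¬ of 0.13 = 0 (operand ≠ 0)
~p3: Gödel ¬ of 0.65 = 0 (operand ≠ 0)
(~p2 | ~p3) = max(0, 0) = 0
((~p2 | ~p3) | p1) = max(0, 0.43) = 0.43
~p1: Gödel ¬ of 0.43 = 0 (operand ≠ 0)
(p4 | ~p1) = max(0.66, 0) = 0.66
(p1 -> (p4 | ~p1)): 0.43 ≤ 0.66, so result = 1
(p1 -> p2): 0.43 > 0.13, so result = 0.13
((p1 -> (p4 | ~p1)) & (p1 -> p2)) = min(1, 0.13) = 0.13
~((p1 -> (p4 | ~p1)) & (p1 -> p2)): Gödel ¬ of 0.13 = 0 (operand ≠ 0)
(((~p2 | ~p3) | p1) & ~((p1 -> (p4 | ~p1)) & (p1 -> p2))) = min(0.43, 0) = 0
~(((~p2 | ~p3) | p1) & ~((p1 -> (p4 | ~p1)) & (p1 -> p2))): Gödel ¬ of 0 = 1 (operand is 0)
~p4: Gödel ¬ of 0.66 = 0 (operand ≠ 0)
(p4 -> p3): 0.66 > 0.65, so result = 0.65
((p4 -> p3) & p3) = min(0.65, 0.65) = 0.65
(~p4 | ((p4 -> p3) & p3)) = max(0, 0.65) = 0.65
(~(((~p2 | ~p3) | p1) & ~((p1 -> (p4 | ~p1)) & (p1 -> p2))) -> (~p4 | ((p4 -> p3) & p3))): 1 > 0.65, so result = 0.65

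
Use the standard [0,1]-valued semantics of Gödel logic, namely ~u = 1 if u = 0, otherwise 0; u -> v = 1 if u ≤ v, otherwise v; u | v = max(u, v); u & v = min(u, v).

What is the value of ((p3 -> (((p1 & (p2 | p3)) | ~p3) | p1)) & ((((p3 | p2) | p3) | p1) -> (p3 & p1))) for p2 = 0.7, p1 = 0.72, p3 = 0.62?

(p2 | p3) = max(0.7, 0.62) = 0.7
(p1 & (p2 | p3)) = min(0.72, 0.7) = 0.7
~p3: Gödel ¬ of 0.62 = 0 (operand ≠ 0)
((p1 & (p2 | p3)) | ~p3) = max(0.7, 0) = 0.7
(((p1 & (p2 | p3)) | ~p3) | p1) = max(0.7, 0.72) = 0.72
(p3 -> (((p1 & (p2 | p3)) | ~p3) | p1)): 0.62 ≤ 0.72, so result = 1
(p3 | p2) = max(0.62, 0.7) = 0.7
((p3 | p2) | p3) = max(0.7, 0.62) = 0.7
(((p3 | p2) | p3) | p1) = max(0.7, 0.72) = 0.72
(p3 & p1) = min(0.62, 0.72) = 0.62
((((p3 | p2) | p3) | p1) -> (p3 & p1)): 0.72 > 0.62, so result = 0.62
((p3 -> (((p1 & (p2 | p3)) | ~p3) | p1)) & ((((p3 | p2) | p3) | p1) -> (p3 & p1))) = min(1, 0.62) = 0.62

0.62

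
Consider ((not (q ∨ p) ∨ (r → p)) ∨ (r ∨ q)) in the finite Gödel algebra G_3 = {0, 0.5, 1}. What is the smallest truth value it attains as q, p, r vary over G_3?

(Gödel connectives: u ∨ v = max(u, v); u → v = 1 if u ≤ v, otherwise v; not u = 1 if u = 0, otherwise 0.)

The minimum is attained at q = 0.5, p = 0, r = 0.5:
  (q ∨ p) = max(0.5, 0) = 0.5
  not (q ∨ p): Gödel ¬ of 0.5 = 0 (operand ≠ 0)
  (r → p): 0.5 > 0, so result = 0
  (not (q ∨ p) ∨ (r → p)) = max(0, 0) = 0
  (r ∨ q) = max(0.5, 0.5) = 0.5
  ((not (q ∨ p) ∨ (r → p)) ∨ (r ∨ q)) = max(0, 0.5) = 0.5
Checking all 27 assignments confirms none give a value below 0.50.

0.50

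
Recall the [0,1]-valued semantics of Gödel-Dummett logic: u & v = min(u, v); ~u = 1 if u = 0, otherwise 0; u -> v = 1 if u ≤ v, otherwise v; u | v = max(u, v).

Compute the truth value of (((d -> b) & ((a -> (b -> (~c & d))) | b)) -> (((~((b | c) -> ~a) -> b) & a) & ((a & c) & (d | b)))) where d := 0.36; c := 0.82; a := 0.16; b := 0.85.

(d -> b): 0.36 ≤ 0.85, so result = 1
~c: Gödel ¬ of 0.82 = 0 (operand ≠ 0)
(~c & d) = min(0, 0.36) = 0
(b -> (~c & d)): 0.85 > 0, so result = 0
(a -> (b -> (~c & d))): 0.16 > 0, so result = 0
((a -> (b -> (~c & d))) | b) = max(0, 0.85) = 0.85
((d -> b) & ((a -> (b -> (~c & d))) | b)) = min(1, 0.85) = 0.85
(b | c) = max(0.85, 0.82) = 0.85
~a: Gödel ¬ of 0.16 = 0 (operand ≠ 0)
((b | c) -> ~a): 0.85 > 0, so result = 0
~((b | c) -> ~a): Gödel ¬ of 0 = 1 (operand is 0)
(~((b | c) -> ~a) -> b): 1 > 0.85, so result = 0.85
((~((b | c) -> ~a) -> b) & a) = min(0.85, 0.16) = 0.16
(a & c) = min(0.16, 0.82) = 0.16
(d | b) = max(0.36, 0.85) = 0.85
((a & c) & (d | b)) = min(0.16, 0.85) = 0.16
(((~((b | c) -> ~a) -> b) & a) & ((a & c) & (d | b))) = min(0.16, 0.16) = 0.16
(((d -> b) & ((a -> (b -> (~c & d))) | b)) -> (((~((b | c) -> ~a) -> b) & a) & ((a & c) & (d | b)))): 0.85 > 0.16, so result = 0.16

0.16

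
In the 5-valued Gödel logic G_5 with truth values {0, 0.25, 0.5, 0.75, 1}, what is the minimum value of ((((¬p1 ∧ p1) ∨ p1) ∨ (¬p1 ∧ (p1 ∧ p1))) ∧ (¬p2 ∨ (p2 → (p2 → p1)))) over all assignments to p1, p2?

0.00

The minimum is attained at p1 = 0, p2 = 0:
  ¬p1: Gödel ¬ of 0 = 1 (operand is 0)
  (¬p1 ∧ p1) = min(1, 0) = 0
  ((¬p1 ∧ p1) ∨ p1) = max(0, 0) = 0
  ¬p1: Gödel ¬ of 0 = 1 (operand is 0)
  (p1 ∧ p1) = min(0, 0) = 0
  (¬p1 ∧ (p1 ∧ p1)) = min(1, 0) = 0
  (((¬p1 ∧ p1) ∨ p1) ∨ (¬p1 ∧ (p1 ∧ p1))) = max(0, 0) = 0
  ¬p2: Gödel ¬ of 0 = 1 (operand is 0)
  (p2 → p1): 0 ≤ 0, so result = 1
  (p2 → (p2 → p1)): 0 ≤ 1, so result = 1
  (¬p2 ∨ (p2 → (p2 → p1))) = max(1, 1) = 1
  ((((¬p1 ∧ p1) ∨ p1) ∨ (¬p1 ∧ (p1 ∧ p1))) ∧ (¬p2 ∨ (p2 → (p2 → p1)))) = min(0, 1) = 0
Checking all 25 assignments confirms none give a value below 0.00.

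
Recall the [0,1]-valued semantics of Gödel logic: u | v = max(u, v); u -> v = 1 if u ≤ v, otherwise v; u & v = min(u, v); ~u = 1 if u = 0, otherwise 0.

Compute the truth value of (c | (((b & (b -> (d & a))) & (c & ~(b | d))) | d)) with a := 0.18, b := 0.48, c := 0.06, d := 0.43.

0.43

(d & a) = min(0.43, 0.18) = 0.18
(b -> (d & a)): 0.48 > 0.18, so result = 0.18
(b & (b -> (d & a))) = min(0.48, 0.18) = 0.18
(b | d) = max(0.48, 0.43) = 0.48
~(b | d): Gödel ¬ of 0.48 = 0 (operand ≠ 0)
(c & ~(b | d)) = min(0.06, 0) = 0
((b & (b -> (d & a))) & (c & ~(b | d))) = min(0.18, 0) = 0
(((b & (b -> (d & a))) & (c & ~(b | d))) | d) = max(0, 0.43) = 0.43
(c | (((b & (b -> (d & a))) & (c & ~(b | d))) | d)) = max(0.06, 0.43) = 0.43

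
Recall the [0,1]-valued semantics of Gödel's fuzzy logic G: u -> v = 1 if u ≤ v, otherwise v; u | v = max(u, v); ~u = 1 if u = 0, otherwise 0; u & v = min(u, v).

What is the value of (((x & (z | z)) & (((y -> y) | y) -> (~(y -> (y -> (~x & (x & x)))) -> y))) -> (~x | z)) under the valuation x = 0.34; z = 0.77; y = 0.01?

(z | z) = max(0.77, 0.77) = 0.77
(x & (z | z)) = min(0.34, 0.77) = 0.34
(y -> y): 0.01 ≤ 0.01, so result = 1
((y -> y) | y) = max(1, 0.01) = 1
~x: Gödel ¬ of 0.34 = 0 (operand ≠ 0)
(x & x) = min(0.34, 0.34) = 0.34
(~x & (x & x)) = min(0, 0.34) = 0
(y -> (~x & (x & x))): 0.01 > 0, so result = 0
(y -> (y -> (~x & (x & x)))): 0.01 > 0, so result = 0
~(y -> (y -> (~x & (x & x)))): Gödel ¬ of 0 = 1 (operand is 0)
(~(y -> (y -> (~x & (x & x)))) -> y): 1 > 0.01, so result = 0.01
(((y -> y) | y) -> (~(y -> (y -> (~x & (x & x)))) -> y)): 1 > 0.01, so result = 0.01
((x & (z | z)) & (((y -> y) | y) -> (~(y -> (y -> (~x & (x & x)))) -> y))) = min(0.34, 0.01) = 0.01
~x: Gödel ¬ of 0.34 = 0 (operand ≠ 0)
(~x | z) = max(0, 0.77) = 0.77
(((x & (z | z)) & (((y -> y) | y) -> (~(y -> (y -> (~x & (x & x)))) -> y))) -> (~x | z)): 0.01 ≤ 0.77, so result = 1

1.00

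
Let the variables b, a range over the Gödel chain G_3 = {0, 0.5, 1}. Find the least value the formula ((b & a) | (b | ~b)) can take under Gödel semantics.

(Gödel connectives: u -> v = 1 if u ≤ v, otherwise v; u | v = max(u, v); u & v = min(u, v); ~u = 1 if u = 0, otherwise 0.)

The minimum is attained at b = 0.5, a = 0:
  (b & a) = min(0.5, 0) = 0
  ~b: Gödel ¬ of 0.5 = 0 (operand ≠ 0)
  (b | ~b) = max(0.5, 0) = 0.5
  ((b & a) | (b | ~b)) = max(0, 0.5) = 0.5
Checking all 9 assignments confirms none give a value below 0.50.

0.50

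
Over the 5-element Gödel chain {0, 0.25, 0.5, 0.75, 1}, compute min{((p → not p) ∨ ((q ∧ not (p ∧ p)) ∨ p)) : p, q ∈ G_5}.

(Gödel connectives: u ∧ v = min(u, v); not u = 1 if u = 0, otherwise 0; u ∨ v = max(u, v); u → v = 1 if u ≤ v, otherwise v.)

The minimum is attained at p = 0.25, q = 0:
  not p: Gödel ¬ of 0.25 = 0 (operand ≠ 0)
  (p → not p): 0.25 > 0, so result = 0
  (p ∧ p) = min(0.25, 0.25) = 0.25
  not (p ∧ p): Gödel ¬ of 0.25 = 0 (operand ≠ 0)
  (q ∧ not (p ∧ p)) = min(0, 0) = 0
  ((q ∧ not (p ∧ p)) ∨ p) = max(0, 0.25) = 0.25
  ((p → not p) ∨ ((q ∧ not (p ∧ p)) ∨ p)) = max(0, 0.25) = 0.25
Checking all 25 assignments confirms none give a value below 0.25.

0.25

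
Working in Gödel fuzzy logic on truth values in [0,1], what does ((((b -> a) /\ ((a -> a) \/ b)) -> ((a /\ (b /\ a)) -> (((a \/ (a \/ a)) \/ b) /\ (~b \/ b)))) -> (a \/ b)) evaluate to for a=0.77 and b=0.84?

0.84

(b -> a): 0.84 > 0.77, so result = 0.77
(a -> a): 0.77 ≤ 0.77, so result = 1
((a -> a) \/ b) = max(1, 0.84) = 1
((b -> a) /\ ((a -> a) \/ b)) = min(0.77, 1) = 0.77
(b /\ a) = min(0.84, 0.77) = 0.77
(a /\ (b /\ a)) = min(0.77, 0.77) = 0.77
(a \/ a) = max(0.77, 0.77) = 0.77
(a \/ (a \/ a)) = max(0.77, 0.77) = 0.77
((a \/ (a \/ a)) \/ b) = max(0.77, 0.84) = 0.84
~b: Gödel ¬ of 0.84 = 0 (operand ≠ 0)
(~b \/ b) = max(0, 0.84) = 0.84
(((a \/ (a \/ a)) \/ b) /\ (~b \/ b)) = min(0.84, 0.84) = 0.84
((a /\ (b /\ a)) -> (((a \/ (a \/ a)) \/ b) /\ (~b \/ b))): 0.77 ≤ 0.84, so result = 1
(((b -> a) /\ ((a -> a) \/ b)) -> ((a /\ (b /\ a)) -> (((a \/ (a \/ a)) \/ b) /\ (~b \/ b)))): 0.77 ≤ 1, so result = 1
(a \/ b) = max(0.77, 0.84) = 0.84
((((b -> a) /\ ((a -> a) \/ b)) -> ((a /\ (b /\ a)) -> (((a \/ (a \/ a)) \/ b) /\ (~b \/ b)))) -> (a \/ b)): 1 > 0.84, so result = 0.84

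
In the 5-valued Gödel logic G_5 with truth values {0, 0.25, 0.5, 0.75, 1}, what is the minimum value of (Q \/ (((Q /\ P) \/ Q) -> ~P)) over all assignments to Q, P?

0.25

The minimum is attained at Q = 0.25, P = 0.25:
  (Q /\ P) = min(0.25, 0.25) = 0.25
  ((Q /\ P) \/ Q) = max(0.25, 0.25) = 0.25
  ~P: Gödel ¬ of 0.25 = 0 (operand ≠ 0)
  (((Q /\ P) \/ Q) -> ~P): 0.25 > 0, so result = 0
  (Q \/ (((Q /\ P) \/ Q) -> ~P)) = max(0.25, 0) = 0.25
Checking all 25 assignments confirms none give a value below 0.25.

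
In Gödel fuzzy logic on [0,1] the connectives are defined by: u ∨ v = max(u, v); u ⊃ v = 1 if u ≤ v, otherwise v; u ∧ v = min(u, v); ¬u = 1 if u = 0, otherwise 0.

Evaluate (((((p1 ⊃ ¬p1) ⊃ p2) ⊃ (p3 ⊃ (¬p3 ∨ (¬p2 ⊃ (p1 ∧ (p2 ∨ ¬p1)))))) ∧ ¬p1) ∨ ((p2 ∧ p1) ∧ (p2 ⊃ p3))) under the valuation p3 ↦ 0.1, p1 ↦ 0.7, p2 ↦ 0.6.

¬p1: Gödel ¬ of 0.7 = 0 (operand ≠ 0)
(p1 ⊃ ¬p1): 0.7 > 0, so result = 0
((p1 ⊃ ¬p1) ⊃ p2): 0 ≤ 0.6, so result = 1
¬p3: Gödel ¬ of 0.1 = 0 (operand ≠ 0)
¬p2: Gödel ¬ of 0.6 = 0 (operand ≠ 0)
¬p1: Gödel ¬ of 0.7 = 0 (operand ≠ 0)
(p2 ∨ ¬p1) = max(0.6, 0) = 0.6
(p1 ∧ (p2 ∨ ¬p1)) = min(0.7, 0.6) = 0.6
(¬p2 ⊃ (p1 ∧ (p2 ∨ ¬p1))): 0 ≤ 0.6, so result = 1
(¬p3 ∨ (¬p2 ⊃ (p1 ∧ (p2 ∨ ¬p1)))) = max(0, 1) = 1
(p3 ⊃ (¬p3 ∨ (¬p2 ⊃ (p1 ∧ (p2 ∨ ¬p1))))): 0.1 ≤ 1, so result = 1
(((p1 ⊃ ¬p1) ⊃ p2) ⊃ (p3 ⊃ (¬p3 ∨ (¬p2 ⊃ (p1 ∧ (p2 ∨ ¬p1)))))): 1 ≤ 1, so result = 1
¬p1: Gödel ¬ of 0.7 = 0 (operand ≠ 0)
((((p1 ⊃ ¬p1) ⊃ p2) ⊃ (p3 ⊃ (¬p3 ∨ (¬p2 ⊃ (p1 ∧ (p2 ∨ ¬p1)))))) ∧ ¬p1) = min(1, 0) = 0
(p2 ∧ p1) = min(0.6, 0.7) = 0.6
(p2 ⊃ p3): 0.6 > 0.1, so result = 0.1
((p2 ∧ p1) ∧ (p2 ⊃ p3)) = min(0.6, 0.1) = 0.1
(((((p1 ⊃ ¬p1) ⊃ p2) ⊃ (p3 ⊃ (¬p3 ∨ (¬p2 ⊃ (p1 ∧ (p2 ∨ ¬p1)))))) ∧ ¬p1) ∨ ((p2 ∧ p1) ∧ (p2 ⊃ p3))) = max(0, 0.1) = 0.1

0.10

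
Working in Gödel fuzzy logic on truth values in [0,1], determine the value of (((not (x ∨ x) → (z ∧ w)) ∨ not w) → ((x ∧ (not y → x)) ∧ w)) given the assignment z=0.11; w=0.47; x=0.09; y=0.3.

(x ∨ x) = max(0.09, 0.09) = 0.09
not (x ∨ x): Gödel ¬ of 0.09 = 0 (operand ≠ 0)
(z ∧ w) = min(0.11, 0.47) = 0.11
(not (x ∨ x) → (z ∧ w)): 0 ≤ 0.11, so result = 1
not w: Gödel ¬ of 0.47 = 0 (operand ≠ 0)
((not (x ∨ x) → (z ∧ w)) ∨ not w) = max(1, 0) = 1
not y: Gödel ¬ of 0.3 = 0 (operand ≠ 0)
(not y → x): 0 ≤ 0.09, so result = 1
(x ∧ (not y → x)) = min(0.09, 1) = 0.09
((x ∧ (not y → x)) ∧ w) = min(0.09, 0.47) = 0.09
(((not (x ∨ x) → (z ∧ w)) ∨ not w) → ((x ∧ (not y → x)) ∧ w)): 1 > 0.09, so result = 0.09

0.09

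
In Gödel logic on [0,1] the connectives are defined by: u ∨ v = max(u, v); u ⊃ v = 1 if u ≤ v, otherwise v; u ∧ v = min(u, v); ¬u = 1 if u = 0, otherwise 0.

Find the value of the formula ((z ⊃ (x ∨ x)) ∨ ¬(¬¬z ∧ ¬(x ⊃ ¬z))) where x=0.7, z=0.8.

0.70

(x ∨ x) = max(0.7, 0.7) = 0.7
(z ⊃ (x ∨ x)): 0.8 > 0.7, so result = 0.7
¬z: Gödel ¬ of 0.8 = 0 (operand ≠ 0)
¬¬z: Gödel ¬ of 0 = 1 (operand is 0)
¬z: Gödel ¬ of 0.8 = 0 (operand ≠ 0)
(x ⊃ ¬z): 0.7 > 0, so result = 0
¬(x ⊃ ¬z): Gödel ¬ of 0 = 1 (operand is 0)
(¬¬z ∧ ¬(x ⊃ ¬z)) = min(1, 1) = 1
¬(¬¬z ∧ ¬(x ⊃ ¬z)): Gödel ¬ of 1 = 0 (operand ≠ 0)
((z ⊃ (x ∨ x)) ∨ ¬(¬¬z ∧ ¬(x ⊃ ¬z))) = max(0.7, 0) = 0.7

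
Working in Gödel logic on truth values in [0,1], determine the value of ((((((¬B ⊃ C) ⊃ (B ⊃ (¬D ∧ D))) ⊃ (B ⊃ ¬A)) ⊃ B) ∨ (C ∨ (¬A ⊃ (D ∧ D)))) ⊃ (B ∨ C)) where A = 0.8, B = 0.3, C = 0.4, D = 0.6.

0.40

¬B: Gödel ¬ of 0.3 = 0 (operand ≠ 0)
(¬B ⊃ C): 0 ≤ 0.4, so result = 1
¬D: Gödel ¬ of 0.6 = 0 (operand ≠ 0)
(¬D ∧ D) = min(0, 0.6) = 0
(B ⊃ (¬D ∧ D)): 0.3 > 0, so result = 0
((¬B ⊃ C) ⊃ (B ⊃ (¬D ∧ D))): 1 > 0, so result = 0
¬A: Gödel ¬ of 0.8 = 0 (operand ≠ 0)
(B ⊃ ¬A): 0.3 > 0, so result = 0
(((¬B ⊃ C) ⊃ (B ⊃ (¬D ∧ D))) ⊃ (B ⊃ ¬A)): 0 ≤ 0, so result = 1
((((¬B ⊃ C) ⊃ (B ⊃ (¬D ∧ D))) ⊃ (B ⊃ ¬A)) ⊃ B): 1 > 0.3, so result = 0.3
¬A: Gödel ¬ of 0.8 = 0 (operand ≠ 0)
(D ∧ D) = min(0.6, 0.6) = 0.6
(¬A ⊃ (D ∧ D)): 0 ≤ 0.6, so result = 1
(C ∨ (¬A ⊃ (D ∧ D))) = max(0.4, 1) = 1
(((((¬B ⊃ C) ⊃ (B ⊃ (¬D ∧ D))) ⊃ (B ⊃ ¬A)) ⊃ B) ∨ (C ∨ (¬A ⊃ (D ∧ D)))) = max(0.3, 1) = 1
(B ∨ C) = max(0.3, 0.4) = 0.4
((((((¬B ⊃ C) ⊃ (B ⊃ (¬D ∧ D))) ⊃ (B ⊃ ¬A)) ⊃ B) ∨ (C ∨ (¬A ⊃ (D ∧ D)))) ⊃ (B ∨ C)): 1 > 0.4, so result = 0.4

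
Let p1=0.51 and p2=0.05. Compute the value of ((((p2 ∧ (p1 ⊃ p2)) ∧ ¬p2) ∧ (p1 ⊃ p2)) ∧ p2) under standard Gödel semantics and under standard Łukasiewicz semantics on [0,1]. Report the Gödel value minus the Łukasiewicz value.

-0.05

Gödel evaluation:
  (p1 ⊃ p2): 0.51 > 0.05, so result = 0.05
  (p2 ∧ (p1 ⊃ p2)) = min(0.05, 0.05) = 0.05
  ¬p2: Gödel ¬ of 0.05 = 0 (operand ≠ 0)
  ((p2 ∧ (p1 ⊃ p2)) ∧ ¬p2) = min(0.05, 0) = 0
  (p1 ⊃ p2): 0.51 > 0.05, so result = 0.05
  (((p2 ∧ (p1 ⊃ p2)) ∧ ¬p2) ∧ (p1 ⊃ p2)) = min(0, 0.05) = 0
  ((((p2 ∧ (p1 ⊃ p2)) ∧ ¬p2) ∧ (p1 ⊃ p2)) ∧ p2) = min(0, 0.05) = 0
  Gödel value = 0
Łukasiewicz evaluation:
  (p1 ⊃ p2): min(1, 1 − 0.51 + 0.05) = 0.54
  (p2 ∧ (p1 ⊃ p2)) = min(0.05, 0.54) = 0.05
  ¬p2: Łukasiewicz ¬ gives 1 − 0.05 = 0.95
  ((p2 ∧ (p1 ⊃ p2)) ∧ ¬p2) = min(0.05, 0.95) = 0.05
  (p1 ⊃ p2): min(1, 1 − 0.51 + 0.05) = 0.54
  (((p2 ∧ (p1 ⊃ p2)) ∧ ¬p2) ∧ (p1 ⊃ p2)) = min(0.05, 0.54) = 0.05
  ((((p2 ∧ (p1 ⊃ p2)) ∧ ¬p2) ∧ (p1 ⊃ p2)) ∧ p2) = min(0.05, 0.05) = 0.05
  Łukasiewicz value = 0.05
Difference: 0 − 0.05 = -0.05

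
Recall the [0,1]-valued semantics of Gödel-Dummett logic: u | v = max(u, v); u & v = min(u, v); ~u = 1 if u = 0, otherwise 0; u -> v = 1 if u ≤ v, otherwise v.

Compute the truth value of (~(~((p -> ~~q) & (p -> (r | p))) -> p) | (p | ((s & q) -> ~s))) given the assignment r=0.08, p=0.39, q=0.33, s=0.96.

0.39

~q: Gödel ¬ of 0.33 = 0 (operand ≠ 0)
~~q: Gödel ¬ of 0 = 1 (operand is 0)
(p -> ~~q): 0.39 ≤ 1, so result = 1
(r | p) = max(0.08, 0.39) = 0.39
(p -> (r | p)): 0.39 ≤ 0.39, so result = 1
((p -> ~~q) & (p -> (r | p))) = min(1, 1) = 1
~((p -> ~~q) & (p -> (r | p))): Gödel ¬ of 1 = 0 (operand ≠ 0)
(~((p -> ~~q) & (p -> (r | p))) -> p): 0 ≤ 0.39, so result = 1
~(~((p -> ~~q) & (p -> (r | p))) -> p): Gödel ¬ of 1 = 0 (operand ≠ 0)
(s & q) = min(0.96, 0.33) = 0.33
~s: Gödel ¬ of 0.96 = 0 (operand ≠ 0)
((s & q) -> ~s): 0.33 > 0, so result = 0
(p | ((s & q) -> ~s)) = max(0.39, 0) = 0.39
(~(~((p -> ~~q) & (p -> (r | p))) -> p) | (p | ((s & q) -> ~s))) = max(0, 0.39) = 0.39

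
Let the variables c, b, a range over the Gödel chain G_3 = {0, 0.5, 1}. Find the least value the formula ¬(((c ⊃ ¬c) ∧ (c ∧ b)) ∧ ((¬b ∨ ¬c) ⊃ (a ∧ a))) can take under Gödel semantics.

1.00

Every assignment gives 1. For instance at c = 0, b = 0, a = 0:
  ¬c: Gödel ¬ of 0 = 1 (operand is 0)
  (c ⊃ ¬c): 0 ≤ 1, so result = 1
  (c ∧ b) = min(0, 0) = 0
  ((c ⊃ ¬c) ∧ (c ∧ b)) = min(1, 0) = 0
  ¬b: Gödel ¬ of 0 = 1 (operand is 0)
  ¬c: Gödel ¬ of 0 = 1 (operand is 0)
  (¬b ∨ ¬c) = max(1, 1) = 1
  (a ∧ a) = min(0, 0) = 0
  ((¬b ∨ ¬c) ⊃ (a ∧ a)): 1 > 0, so result = 0
  (((c ⊃ ¬c) ∧ (c ∧ b)) ∧ ((¬b ∨ ¬c) ⊃ (a ∧ a))) = min(0, 0) = 0
  ¬(((c ⊃ ¬c) ∧ (c ∧ b)) ∧ ((¬b ∨ ¬c) ⊃ (a ∧ a))): Gödel ¬ of 0 = 1 (operand is 0)
All 27 assignments give value 1 — the formula is a G_3-tautology.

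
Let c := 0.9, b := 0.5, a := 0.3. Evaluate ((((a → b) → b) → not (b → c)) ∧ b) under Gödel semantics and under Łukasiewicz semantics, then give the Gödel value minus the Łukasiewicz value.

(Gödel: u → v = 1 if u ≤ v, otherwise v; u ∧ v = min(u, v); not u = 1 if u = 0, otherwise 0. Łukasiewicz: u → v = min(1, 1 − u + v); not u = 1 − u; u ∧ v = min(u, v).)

-0.50

Gödel evaluation:
  (a → b): 0.3 ≤ 0.5, so result = 1
  ((a → b) → b): 1 > 0.5, so result = 0.5
  (b → c): 0.5 ≤ 0.9, so result = 1
  not (b → c): Gödel ¬ of 1 = 0 (operand ≠ 0)
  (((a → b) → b) → not (b → c)): 0.5 > 0, so result = 0
  ((((a → b) → b) → not (b → c)) ∧ b) = min(0, 0.5) = 0
  Gödel value = 0
Łukasiewicz evaluation:
  (a → b): min(1, 1 − 0.3 + 0.5) = 1
  ((a → b) → b): min(1, 1 − 1 + 0.5) = 0.5
  (b → c): min(1, 1 − 0.5 + 0.9) = 1
  not (b → c): Łukasiewicz ¬ gives 1 − 1 = 0
  (((a → b) → b) → not (b → c)): min(1, 1 − 0.5 + 0) = 0.5
  ((((a → b) → b) → not (b → c)) ∧ b) = min(0.5, 0.5) = 0.5
  Łukasiewicz value = 0.5
Difference: 0 − 0.5 = -0.50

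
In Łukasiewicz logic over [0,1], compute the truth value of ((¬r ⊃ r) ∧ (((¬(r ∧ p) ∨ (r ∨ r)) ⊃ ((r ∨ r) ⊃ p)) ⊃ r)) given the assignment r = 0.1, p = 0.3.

0.10

¬r: Łukasiewicz ¬ gives 1 − 0.1 = 0.9
(¬r ⊃ r): min(1, 1 − 0.9 + 0.1) = 0.2
(r ∧ p) = min(0.1, 0.3) = 0.1
¬(r ∧ p): Łukasiewicz ¬ gives 1 − 0.1 = 0.9
(r ∨ r) = max(0.1, 0.1) = 0.1
(¬(r ∧ p) ∨ (r ∨ r)) = max(0.9, 0.1) = 0.9
(r ∨ r) = max(0.1, 0.1) = 0.1
((r ∨ r) ⊃ p): min(1, 1 − 0.1 + 0.3) = 1
((¬(r ∧ p) ∨ (r ∨ r)) ⊃ ((r ∨ r) ⊃ p)): min(1, 1 − 0.9 + 1) = 1
(((¬(r ∧ p) ∨ (r ∨ r)) ⊃ ((r ∨ r) ⊃ p)) ⊃ r): min(1, 1 − 1 + 0.1) = 0.1
((¬r ⊃ r) ∧ (((¬(r ∧ p) ∨ (r ∨ r)) ⊃ ((r ∨ r) ⊃ p)) ⊃ r)) = min(0.2, 0.1) = 0.1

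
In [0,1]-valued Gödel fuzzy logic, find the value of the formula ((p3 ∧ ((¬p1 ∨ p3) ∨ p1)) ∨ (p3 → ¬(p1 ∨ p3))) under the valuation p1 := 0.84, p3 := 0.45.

¬p1: Gödel ¬ of 0.84 = 0 (operand ≠ 0)
(¬p1 ∨ p3) = max(0, 0.45) = 0.45
((¬p1 ∨ p3) ∨ p1) = max(0.45, 0.84) = 0.84
(p3 ∧ ((¬p1 ∨ p3) ∨ p1)) = min(0.45, 0.84) = 0.45
(p1 ∨ p3) = max(0.84, 0.45) = 0.84
¬(p1 ∨ p3): Gödel ¬ of 0.84 = 0 (operand ≠ 0)
(p3 → ¬(p1 ∨ p3)): 0.45 > 0, so result = 0
((p3 ∧ ((¬p1 ∨ p3) ∨ p1)) ∨ (p3 → ¬(p1 ∨ p3))) = max(0.45, 0) = 0.45

0.45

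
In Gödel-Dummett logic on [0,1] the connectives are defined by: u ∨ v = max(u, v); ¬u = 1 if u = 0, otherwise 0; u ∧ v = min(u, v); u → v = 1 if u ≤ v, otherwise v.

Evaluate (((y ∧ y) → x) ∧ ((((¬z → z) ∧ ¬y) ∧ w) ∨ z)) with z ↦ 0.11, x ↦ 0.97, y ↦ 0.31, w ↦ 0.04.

(y ∧ y) = min(0.31, 0.31) = 0.31
((y ∧ y) → x): 0.31 ≤ 0.97, so result = 1
¬z: Gödel ¬ of 0.11 = 0 (operand ≠ 0)
(¬z → z): 0 ≤ 0.11, so result = 1
¬y: Gödel ¬ of 0.31 = 0 (operand ≠ 0)
((¬z → z) ∧ ¬y) = min(1, 0) = 0
(((¬z → z) ∧ ¬y) ∧ w) = min(0, 0.04) = 0
((((¬z → z) ∧ ¬y) ∧ w) ∨ z) = max(0, 0.11) = 0.11
(((y ∧ y) → x) ∧ ((((¬z → z) ∧ ¬y) ∧ w) ∨ z)) = min(1, 0.11) = 0.11

0.11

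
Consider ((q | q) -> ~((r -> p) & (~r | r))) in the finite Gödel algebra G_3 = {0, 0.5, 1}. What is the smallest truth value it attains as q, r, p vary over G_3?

0.00

The minimum is attained at q = 0.5, r = 0, p = 0:
  (q | q) = max(0.5, 0.5) = 0.5
  (r -> p): 0 ≤ 0, so result = 1
  ~r: Gödel ¬ of 0 = 1 (operand is 0)
  (~r | r) = max(1, 0) = 1
  ((r -> p) & (~r | r)) = min(1, 1) = 1
  ~((r -> p) & (~r | r)): Gödel ¬ of 1 = 0 (operand ≠ 0)
  ((q | q) -> ~((r -> p) & (~r | r))): 0.5 > 0, so result = 0
Checking all 27 assignments confirms none give a value below 0.00.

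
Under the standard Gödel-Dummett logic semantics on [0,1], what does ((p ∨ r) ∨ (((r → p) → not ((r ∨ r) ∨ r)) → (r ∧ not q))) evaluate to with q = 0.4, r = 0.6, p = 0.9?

1.00

(p ∨ r) = max(0.9, 0.6) = 0.9
(r → p): 0.6 ≤ 0.9, so result = 1
(r ∨ r) = max(0.6, 0.6) = 0.6
((r ∨ r) ∨ r) = max(0.6, 0.6) = 0.6
not ((r ∨ r) ∨ r): Gödel ¬ of 0.6 = 0 (operand ≠ 0)
((r → p) → not ((r ∨ r) ∨ r)): 1 > 0, so result = 0
not q: Gödel ¬ of 0.4 = 0 (operand ≠ 0)
(r ∧ not q) = min(0.6, 0) = 0
(((r → p) → not ((r ∨ r) ∨ r)) → (r ∧ not q)): 0 ≤ 0, so result = 1
((p ∨ r) ∨ (((r → p) → not ((r ∨ r) ∨ r)) → (r ∧ not q))) = max(0.9, 1) = 1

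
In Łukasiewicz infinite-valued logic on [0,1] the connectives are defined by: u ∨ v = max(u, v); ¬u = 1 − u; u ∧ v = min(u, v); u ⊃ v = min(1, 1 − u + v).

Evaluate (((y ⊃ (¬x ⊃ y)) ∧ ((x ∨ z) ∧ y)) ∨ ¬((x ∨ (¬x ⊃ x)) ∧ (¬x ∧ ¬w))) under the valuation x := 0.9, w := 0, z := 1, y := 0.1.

¬x: Łukasiewicz ¬ gives 1 − 0.9 = 0.1
(¬x ⊃ y): min(1, 1 − 0.1 + 0.1) = 1
(y ⊃ (¬x ⊃ y)): min(1, 1 − 0.1 + 1) = 1
(x ∨ z) = max(0.9, 1) = 1
((x ∨ z) ∧ y) = min(1, 0.1) = 0.1
((y ⊃ (¬x ⊃ y)) ∧ ((x ∨ z) ∧ y)) = min(1, 0.1) = 0.1
¬x: Łukasiewicz ¬ gives 1 − 0.9 = 0.1
(¬x ⊃ x): min(1, 1 − 0.1 + 0.9) = 1
(x ∨ (¬x ⊃ x)) = max(0.9, 1) = 1
¬x: Łukasiewicz ¬ gives 1 − 0.9 = 0.1
¬w: Łukasiewicz ¬ gives 1 − 0 = 1
(¬x ∧ ¬w) = min(0.1, 1) = 0.1
((x ∨ (¬x ⊃ x)) ∧ (¬x ∧ ¬w)) = min(1, 0.1) = 0.1
¬((x ∨ (¬x ⊃ x)) ∧ (¬x ∧ ¬w)): Łukasiewicz ¬ gives 1 − 0.1 = 0.9
(((y ⊃ (¬x ⊃ y)) ∧ ((x ∨ z) ∧ y)) ∨ ¬((x ∨ (¬x ⊃ x)) ∧ (¬x ∧ ¬w))) = max(0.1, 0.9) = 0.9

0.90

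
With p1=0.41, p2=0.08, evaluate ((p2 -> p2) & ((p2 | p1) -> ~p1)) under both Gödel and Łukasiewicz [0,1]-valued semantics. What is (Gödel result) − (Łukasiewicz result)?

-1.00

Gödel evaluation:
  (p2 -> p2): 0.08 ≤ 0.08, so result = 1
  (p2 | p1) = max(0.08, 0.41) = 0.41
  ~p1: Gödel ¬ of 0.41 = 0 (operand ≠ 0)
  ((p2 | p1) -> ~p1): 0.41 > 0, so result = 0
  ((p2 -> p2) & ((p2 | p1) -> ~p1)) = min(1, 0) = 0
  Gödel value = 0
Łukasiewicz evaluation:
  (p2 -> p2): min(1, 1 − 0.08 + 0.08) = 1
  (p2 | p1) = max(0.08, 0.41) = 0.41
  ~p1: Łukasiewicz ¬ gives 1 − 0.41 = 0.59
  ((p2 | p1) -> ~p1): min(1, 1 − 0.41 + 0.59) = 1
  ((p2 -> p2) & ((p2 | p1) -> ~p1)) = min(1, 1) = 1
  Łukasiewicz value = 1
Difference: 0 − 1 = -1.00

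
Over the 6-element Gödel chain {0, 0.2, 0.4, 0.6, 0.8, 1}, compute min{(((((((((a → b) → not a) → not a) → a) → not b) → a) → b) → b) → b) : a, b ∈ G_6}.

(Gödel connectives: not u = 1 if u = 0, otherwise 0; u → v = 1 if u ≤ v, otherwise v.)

0.00

The minimum is attained at a = 0.2, b = 0:
  (a → b): 0.2 > 0, so result = 0
  not a: Gödel ¬ of 0.2 = 0 (operand ≠ 0)
  ((a → b) → not a): 0 ≤ 0, so result = 1
  not a: Gödel ¬ of 0.2 = 0 (operand ≠ 0)
  (((a → b) → not a) → not a): 1 > 0, so result = 0
  ((((a → b) → not a) → not a) → a): 0 ≤ 0.2, so result = 1
  not b: Gödel ¬ of 0 = 1 (operand is 0)
  (((((a → b) → not a) → not a) → a) → not b): 1 ≤ 1, so result = 1
  ((((((a → b) → not a) → not a) → a) → not b) → a): 1 > 0.2, so result = 0.2
  (((((((a → b) → not a) → not a) → a) → not b) → a) → b): 0.2 > 0, so result = 0
  ((((((((a → b) → not a) → not a) → a) → not b) → a) → b) → b): 0 ≤ 0, so result = 1
  (((((((((a → b) → not a) → not a) → a) → not b) → a) → b) → b) → b): 1 > 0, so result = 0
Checking all 36 assignments confirms none give a value below 0.00.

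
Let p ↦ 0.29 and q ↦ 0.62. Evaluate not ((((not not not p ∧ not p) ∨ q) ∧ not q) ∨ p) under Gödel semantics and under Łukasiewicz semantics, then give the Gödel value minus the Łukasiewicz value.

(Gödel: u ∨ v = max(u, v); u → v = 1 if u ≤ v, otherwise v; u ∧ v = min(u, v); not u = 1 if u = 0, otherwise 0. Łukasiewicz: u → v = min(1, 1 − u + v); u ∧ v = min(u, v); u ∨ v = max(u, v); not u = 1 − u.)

-0.62

Gödel evaluation:
  not p: Gödel ¬ of 0.29 = 0 (operand ≠ 0)
  not not p: Gödel ¬ of 0 = 1 (operand is 0)
  not not not p: Gödel ¬ of 1 = 0 (operand ≠ 0)
  not p: Gödel ¬ of 0.29 = 0 (operand ≠ 0)
  (not not not p ∧ not p) = min(0, 0) = 0
  ((not not not p ∧ not p) ∨ q) = max(0, 0.62) = 0.62
  not q: Gödel ¬ of 0.62 = 0 (operand ≠ 0)
  (((not not not p ∧ not p) ∨ q) ∧ not q) = min(0.62, 0) = 0
  ((((not not not p ∧ not p) ∨ q) ∧ not q) ∨ p) = max(0, 0.29) = 0.29
  not ((((not not not p ∧ not p) ∨ q) ∧ not q) ∨ p): Gödel ¬ of 0.29 = 0 (operand ≠ 0)
  Gödel value = 0
Łukasiewicz evaluation:
  not p: Łukasiewicz ¬ gives 1 − 0.29 = 0.71
  not not p: Łukasiewicz ¬ gives 1 − 0.71 = 0.29
  not not not p: Łukasiewicz ¬ gives 1 − 0.29 = 0.71
  not p: Łukasiewicz ¬ gives 1 − 0.29 = 0.71
  (not not not p ∧ not p) = min(0.71, 0.71) = 0.71
  ((not not not p ∧ not p) ∨ q) = max(0.71, 0.62) = 0.71
  not q: Łukasiewicz ¬ gives 1 − 0.62 = 0.38
  (((not not not p ∧ not p) ∨ q) ∧ not q) = min(0.71, 0.38) = 0.38
  ((((not not not p ∧ not p) ∨ q) ∧ not q) ∨ p) = max(0.38, 0.29) = 0.38
  not ((((not not not p ∧ not p) ∨ q) ∧ not q) ∨ p): Łukasiewicz ¬ gives 1 − 0.38 = 0.62
  Łukasiewicz value = 0.62
Difference: 0 − 0.62 = -0.62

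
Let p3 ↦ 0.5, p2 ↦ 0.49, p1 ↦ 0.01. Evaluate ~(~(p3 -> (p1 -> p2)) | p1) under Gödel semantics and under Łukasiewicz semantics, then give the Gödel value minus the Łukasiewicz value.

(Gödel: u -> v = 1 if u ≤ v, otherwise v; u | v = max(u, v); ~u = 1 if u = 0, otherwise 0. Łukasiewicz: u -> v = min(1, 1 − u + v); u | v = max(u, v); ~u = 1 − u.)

-0.99

Gödel evaluation:
  (p1 -> p2): 0.01 ≤ 0.49, so result = 1
  (p3 -> (p1 -> p2)): 0.5 ≤ 1, so result = 1
  ~(p3 -> (p1 -> p2)): Gödel ¬ of 1 = 0 (operand ≠ 0)
  (~(p3 -> (p1 -> p2)) | p1) = max(0, 0.01) = 0.01
  ~(~(p3 -> (p1 -> p2)) | p1): Gödel ¬ of 0.01 = 0 (operand ≠ 0)
  Gödel value = 0
Łukasiewicz evaluation:
  (p1 -> p2): min(1, 1 − 0.01 + 0.49) = 1
  (p3 -> (p1 -> p2)): min(1, 1 − 0.5 + 1) = 1
  ~(p3 -> (p1 -> p2)): Łukasiewicz ¬ gives 1 − 1 = 0
  (~(p3 -> (p1 -> p2)) | p1) = max(0, 0.01) = 0.01
  ~(~(p3 -> (p1 -> p2)) | p1): Łukasiewicz ¬ gives 1 − 0.01 = 0.99
  Łukasiewicz value = 0.99
Difference: 0 − 0.99 = -0.99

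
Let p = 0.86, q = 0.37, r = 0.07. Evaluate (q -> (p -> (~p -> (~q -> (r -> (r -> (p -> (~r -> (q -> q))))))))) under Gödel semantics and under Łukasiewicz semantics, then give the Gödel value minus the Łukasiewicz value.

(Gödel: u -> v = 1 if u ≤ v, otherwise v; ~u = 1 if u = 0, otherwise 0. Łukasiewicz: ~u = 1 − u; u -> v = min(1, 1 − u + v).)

0.00

Gödel evaluation:
  ~p: Gödel ¬ of 0.86 = 0 (operand ≠ 0)
  ~q: Gödel ¬ of 0.37 = 0 (operand ≠ 0)
  ~r: Gödel ¬ of 0.07 = 0 (operand ≠ 0)
  (q -> q): 0.37 ≤ 0.37, so result = 1
  (~r -> (q -> q)): 0 ≤ 1, so result = 1
  (p -> (~r -> (q -> q))): 0.86 ≤ 1, so result = 1
  (r -> (p -> (~r -> (q -> q)))): 0.07 ≤ 1, so result = 1
  (r -> (r -> (p -> (~r -> (q -> q))))): 0.07 ≤ 1, so result = 1
  (~q -> (r -> (r -> (p -> (~r -> (q -> q)))))): 0 ≤ 1, so result = 1
  (~p -> (~q -> (r -> (r -> (p -> (~r -> (q -> q))))))): 0 ≤ 1, so result = 1
  (p -> (~p -> (~q -> (r -> (r -> (p -> (~r -> (q -> q)))))))): 0.86 ≤ 1, so result = 1
  (q -> (p -> (~p -> (~q -> (r -> (r -> (p -> (~r -> (q -> q))))))))): 0.37 ≤ 1, so result = 1
  Gödel value = 1
Łukasiewicz evaluation:
  ~p: Łukasiewicz ¬ gives 1 − 0.86 = 0.14
  ~q: Łukasiewicz ¬ gives 1 − 0.37 = 0.63
  ~r: Łukasiewicz ¬ gives 1 − 0.07 = 0.93
  (q -> q): min(1, 1 − 0.37 + 0.37) = 1
  (~r -> (q -> q)): min(1, 1 − 0.93 + 1) = 1
  (p -> (~r -> (q -> q))): min(1, 1 − 0.86 + 1) = 1
  (r -> (p -> (~r -> (q -> q)))): min(1, 1 − 0.07 + 1) = 1
  (r -> (r -> (p -> (~r -> (q -> q))))): min(1, 1 − 0.07 + 1) = 1
  (~q -> (r -> (r -> (p -> (~r -> (q -> q)))))): min(1, 1 − 0.63 + 1) = 1
  (~p -> (~q -> (r -> (r -> (p -> (~r -> (q -> q))))))): min(1, 1 − 0.14 + 1) = 1
  (p -> (~p -> (~q -> (r -> (r -> (p -> (~r -> (q -> q)))))))): min(1, 1 − 0.86 + 1) = 1
  (q -> (p -> (~p -> (~q -> (r -> (r -> (p -> (~r -> (q -> q))))))))): min(1, 1 − 0.37 + 1) = 1
  Łukasiewicz value = 1
Difference: 1 − 1 = 0.00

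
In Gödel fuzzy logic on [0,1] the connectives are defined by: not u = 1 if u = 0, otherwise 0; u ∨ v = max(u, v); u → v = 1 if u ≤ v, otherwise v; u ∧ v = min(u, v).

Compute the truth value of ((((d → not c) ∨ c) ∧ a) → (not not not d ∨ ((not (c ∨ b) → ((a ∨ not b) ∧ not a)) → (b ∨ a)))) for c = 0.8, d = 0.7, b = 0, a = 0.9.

1.00

not c: Gödel ¬ of 0.8 = 0 (operand ≠ 0)
(d → not c): 0.7 > 0, so result = 0
((d → not c) ∨ c) = max(0, 0.8) = 0.8
(((d → not c) ∨ c) ∧ a) = min(0.8, 0.9) = 0.8
not d: Gödel ¬ of 0.7 = 0 (operand ≠ 0)
not not d: Gödel ¬ of 0 = 1 (operand is 0)
not not not d: Gödel ¬ of 1 = 0 (operand ≠ 0)
(c ∨ b) = max(0.8, 0) = 0.8
not (c ∨ b): Gödel ¬ of 0.8 = 0 (operand ≠ 0)
not b: Gödel ¬ of 0 = 1 (operand is 0)
(a ∨ not b) = max(0.9, 1) = 1
not a: Gödel ¬ of 0.9 = 0 (operand ≠ 0)
((a ∨ not b) ∧ not a) = min(1, 0) = 0
(not (c ∨ b) → ((a ∨ not b) ∧ not a)): 0 ≤ 0, so result = 1
(b ∨ a) = max(0, 0.9) = 0.9
((not (c ∨ b) → ((a ∨ not b) ∧ not a)) → (b ∨ a)): 1 > 0.9, so result = 0.9
(not not not d ∨ ((not (c ∨ b) → ((a ∨ not b) ∧ not a)) → (b ∨ a))) = max(0, 0.9) = 0.9
((((d → not c) ∨ c) ∧ a) → (not not not d ∨ ((not (c ∨ b) → ((a ∨ not b) ∧ not a)) → (b ∨ a)))): 0.8 ≤ 0.9, so result = 1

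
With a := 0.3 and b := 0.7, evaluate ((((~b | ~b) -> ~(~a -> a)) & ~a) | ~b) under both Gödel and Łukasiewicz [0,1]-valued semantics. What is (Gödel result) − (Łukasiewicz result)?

Gödel evaluation:
  ~b: Gödel ¬ of 0.7 = 0 (operand ≠ 0)
  ~b: Gödel ¬ of 0.7 = 0 (operand ≠ 0)
  (~b | ~b) = max(0, 0) = 0
  ~a: Gödel ¬ of 0.3 = 0 (operand ≠ 0)
  (~a -> a): 0 ≤ 0.3, so result = 1
  ~(~a -> a): Gödel ¬ of 1 = 0 (operand ≠ 0)
  ((~b | ~b) -> ~(~a -> a)): 0 ≤ 0, so result = 1
  ~a: Gödel ¬ of 0.3 = 0 (operand ≠ 0)
  (((~b | ~b) -> ~(~a -> a)) & ~a) = min(1, 0) = 0
  ~b: Gödel ¬ of 0.7 = 0 (operand ≠ 0)
  ((((~b | ~b) -> ~(~a -> a)) & ~a) | ~b) = max(0, 0) = 0
  Gödel value = 0
Łukasiewicz evaluation:
  ~b: Łukasiewicz ¬ gives 1 − 0.7 = 0.3
  ~b: Łukasiewicz ¬ gives 1 − 0.7 = 0.3
  (~b | ~b) = max(0.3, 0.3) = 0.3
  ~a: Łukasiewicz ¬ gives 1 − 0.3 = 0.7
  (~a -> a): min(1, 1 − 0.7 + 0.3) = 0.6
  ~(~a -> a): Łukasiewicz ¬ gives 1 − 0.6 = 0.4
  ((~b | ~b) -> ~(~a -> a)): min(1, 1 − 0.3 + 0.4) = 1
  ~a: Łukasiewicz ¬ gives 1 − 0.3 = 0.7
  (((~b | ~b) -> ~(~a -> a)) & ~a) = min(1, 0.7) = 0.7
  ~b: Łukasiewicz ¬ gives 1 − 0.7 = 0.3
  ((((~b | ~b) -> ~(~a -> a)) & ~a) | ~b) = max(0.7, 0.3) = 0.7
  Łukasiewicz value = 0.7
Difference: 0 − 0.7 = -0.70

-0.70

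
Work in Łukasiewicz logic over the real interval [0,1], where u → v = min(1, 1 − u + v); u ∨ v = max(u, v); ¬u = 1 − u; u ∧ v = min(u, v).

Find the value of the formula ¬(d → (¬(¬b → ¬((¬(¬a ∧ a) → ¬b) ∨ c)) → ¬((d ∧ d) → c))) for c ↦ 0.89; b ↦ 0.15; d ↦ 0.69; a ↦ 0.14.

¬b: Łukasiewicz ¬ gives 1 − 0.15 = 0.85
¬a: Łukasiewicz ¬ gives 1 − 0.14 = 0.86
(¬a ∧ a) = min(0.86, 0.14) = 0.14
¬(¬a ∧ a): Łukasiewicz ¬ gives 1 − 0.14 = 0.86
¬b: Łukasiewicz ¬ gives 1 − 0.15 = 0.85
(¬(¬a ∧ a) → ¬b): min(1, 1 − 0.86 + 0.85) = 0.99
((¬(¬a ∧ a) → ¬b) ∨ c) = max(0.99, 0.89) = 0.99
¬((¬(¬a ∧ a) → ¬b) ∨ c): Łukasiewicz ¬ gives 1 − 0.99 = 0.01
(¬b → ¬((¬(¬a ∧ a) → ¬b) ∨ c)): min(1, 1 − 0.85 + 0.01) = 0.16
¬(¬b → ¬((¬(¬a ∧ a) → ¬b) ∨ c)): Łukasiewicz ¬ gives 1 − 0.16 = 0.84
(d ∧ d) = min(0.69, 0.69) = 0.69
((d ∧ d) → c): min(1, 1 − 0.69 + 0.89) = 1
¬((d ∧ d) → c): Łukasiewicz ¬ gives 1 − 1 = 0
(¬(¬b → ¬((¬(¬a ∧ a) → ¬b) ∨ c)) → ¬((d ∧ d) → c)): min(1, 1 − 0.84 + 0) = 0.16
(d → (¬(¬b → ¬((¬(¬a ∧ a) → ¬b) ∨ c)) → ¬((d ∧ d) → c))): min(1, 1 − 0.69 + 0.16) = 0.47
¬(d → (¬(¬b → ¬((¬(¬a ∧ a) → ¬b) ∨ c)) → ¬((d ∧ d) → c))): Łukasiewicz ¬ gives 1 − 0.47 = 0.53

0.53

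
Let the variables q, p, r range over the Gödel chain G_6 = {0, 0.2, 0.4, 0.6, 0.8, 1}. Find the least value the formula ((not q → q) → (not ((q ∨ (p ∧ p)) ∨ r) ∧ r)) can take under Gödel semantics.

The minimum is attained at q = 0.2, p = 0, r = 0:
  not q: Gödel ¬ of 0.2 = 0 (operand ≠ 0)
  (not q → q): 0 ≤ 0.2, so result = 1
  (p ∧ p) = min(0, 0) = 0
  (q ∨ (p ∧ p)) = max(0.2, 0) = 0.2
  ((q ∨ (p ∧ p)) ∨ r) = max(0.2, 0) = 0.2
  not ((q ∨ (p ∧ p)) ∨ r): Gödel ¬ of 0.2 = 0 (operand ≠ 0)
  (not ((q ∨ (p ∧ p)) ∨ r) ∧ r) = min(0, 0) = 0
  ((not q → q) → (not ((q ∨ (p ∧ p)) ∨ r) ∧ r)): 1 > 0, so result = 0
Checking all 216 assignments confirms none give a value below 0.00.

0.00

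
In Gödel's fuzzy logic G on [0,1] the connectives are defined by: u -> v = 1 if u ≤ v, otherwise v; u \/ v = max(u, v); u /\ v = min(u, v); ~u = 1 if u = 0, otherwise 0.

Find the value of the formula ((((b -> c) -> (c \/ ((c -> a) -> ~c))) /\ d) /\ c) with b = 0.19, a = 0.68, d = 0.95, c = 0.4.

(b -> c): 0.19 ≤ 0.4, so result = 1
(c -> a): 0.4 ≤ 0.68, so result = 1
~c: Gödel ¬ of 0.4 = 0 (operand ≠ 0)
((c -> a) -> ~c): 1 > 0, so result = 0
(c \/ ((c -> a) -> ~c)) = max(0.4, 0) = 0.4
((b -> c) -> (c \/ ((c -> a) -> ~c))): 1 > 0.4, so result = 0.4
(((b -> c) -> (c \/ ((c -> a) -> ~c))) /\ d) = min(0.4, 0.95) = 0.4
((((b -> c) -> (c \/ ((c -> a) -> ~c))) /\ d) /\ c) = min(0.4, 0.4) = 0.4

0.40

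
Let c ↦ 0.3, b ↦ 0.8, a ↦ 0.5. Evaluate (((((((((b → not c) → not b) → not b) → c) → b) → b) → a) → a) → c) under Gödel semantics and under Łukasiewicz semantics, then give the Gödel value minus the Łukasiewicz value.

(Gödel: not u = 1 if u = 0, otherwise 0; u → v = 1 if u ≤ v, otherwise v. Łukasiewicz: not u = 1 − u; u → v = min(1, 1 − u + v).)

Gödel evaluation:
  not c: Gödel ¬ of 0.3 = 0 (operand ≠ 0)
  (b → not c): 0.8 > 0, so result = 0
  not b: Gödel ¬ of 0.8 = 0 (operand ≠ 0)
  ((b → not c) → not b): 0 ≤ 0, so result = 1
  not b: Gödel ¬ of 0.8 = 0 (operand ≠ 0)
  (((b → not c) → not b) → not b): 1 > 0, so result = 0
  ((((b → not c) → not b) → not b) → c): 0 ≤ 0.3, so result = 1
  (((((b → not c) → not b) → not b) → c) → b): 1 > 0.8, so result = 0.8
  ((((((b → not c) → not b) → not b) → c) → b) → b): 0.8 ≤ 0.8, so result = 1
  (((((((b → not c) → not b) → not b) → c) → b) → b) → a): 1 > 0.5, so result = 0.5
  ((((((((b → not c) → not b) → not b) → c) → b) → b) → a) → a): 0.5 ≤ 0.5, so result = 1
  (((((((((b → not c) → not b) → not b) → c) → b) → b) → a) → a) → c): 1 > 0.3, so result = 0.3
  Gödel value = 0.3
Łukasiewicz evaluation:
  not c: Łukasiewicz ¬ gives 1 − 0.3 = 0.7
  (b → not c): min(1, 1 − 0.8 + 0.7) = 0.9
  not b: Łukasiewicz ¬ gives 1 − 0.8 = 0.2
  ((b → not c) → not b): min(1, 1 − 0.9 + 0.2) = 0.3
  not b: Łukasiewicz ¬ gives 1 − 0.8 = 0.2
  (((b → not c) → not b) → not b): min(1, 1 − 0.3 + 0.2) = 0.9
  ((((b → not c) → not b) → not b) → c): min(1, 1 − 0.9 + 0.3) = 0.4
  (((((b → not c) → not b) → not b) → c) → b): min(1, 1 − 0.4 + 0.8) = 1
  ((((((b → not c) → not b) → not b) → c) → b) → b): min(1, 1 − 1 + 0.8) = 0.8
  (((((((b → not c) → not b) → not b) → c) → b) → b) → a): min(1, 1 − 0.8 + 0.5) = 0.7
  ((((((((b → not c) → not b) → not b) → c) → b) → b) → a) → a): min(1, 1 − 0.7 + 0.5) = 0.8
  (((((((((b → not c) → not b) → not b) → c) → b) → b) → a) → a) → c): min(1, 1 − 0.8 + 0.3) = 0.5
  Łukasiewicz value = 0.5
Difference: 0.3 − 0.5 = -0.20

-0.20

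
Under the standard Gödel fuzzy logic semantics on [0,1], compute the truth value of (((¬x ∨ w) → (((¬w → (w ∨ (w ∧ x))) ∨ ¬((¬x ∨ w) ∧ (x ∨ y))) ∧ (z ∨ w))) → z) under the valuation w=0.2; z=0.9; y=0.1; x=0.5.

¬x: Gödel ¬ of 0.5 = 0 (operand ≠ 0)
(¬x ∨ w) = max(0, 0.2) = 0.2
¬w: Gödel ¬ of 0.2 = 0 (operand ≠ 0)
(w ∧ x) = min(0.2, 0.5) = 0.2
(w ∨ (w ∧ x)) = max(0.2, 0.2) = 0.2
(¬w → (w ∨ (w ∧ x))): 0 ≤ 0.2, so result = 1
¬x: Gödel ¬ of 0.5 = 0 (operand ≠ 0)
(¬x ∨ w) = max(0, 0.2) = 0.2
(x ∨ y) = max(0.5, 0.1) = 0.5
((¬x ∨ w) ∧ (x ∨ y)) = min(0.2, 0.5) = 0.2
¬((¬x ∨ w) ∧ (x ∨ y)): Gödel ¬ of 0.2 = 0 (operand ≠ 0)
((¬w → (w ∨ (w ∧ x))) ∨ ¬((¬x ∨ w) ∧ (x ∨ y))) = max(1, 0) = 1
(z ∨ w) = max(0.9, 0.2) = 0.9
(((¬w → (w ∨ (w ∧ x))) ∨ ¬((¬x ∨ w) ∧ (x ∨ y))) ∧ (z ∨ w)) = min(1, 0.9) = 0.9
((¬x ∨ w) → (((¬w → (w ∨ (w ∧ x))) ∨ ¬((¬x ∨ w) ∧ (x ∨ y))) ∧ (z ∨ w))): 0.2 ≤ 0.9, so result = 1
(((¬x ∨ w) → (((¬w → (w ∨ (w ∧ x))) ∨ ¬((¬x ∨ w) ∧ (x ∨ y))) ∧ (z ∨ w))) → z): 1 > 0.9, so result = 0.9

0.90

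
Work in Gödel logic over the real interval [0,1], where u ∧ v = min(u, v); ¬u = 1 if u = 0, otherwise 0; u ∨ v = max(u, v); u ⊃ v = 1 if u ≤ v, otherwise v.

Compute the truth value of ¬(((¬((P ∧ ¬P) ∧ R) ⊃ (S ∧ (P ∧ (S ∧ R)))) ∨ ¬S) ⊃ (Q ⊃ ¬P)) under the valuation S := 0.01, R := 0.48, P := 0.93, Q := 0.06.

¬P: Gödel ¬ of 0.93 = 0 (operand ≠ 0)
(P ∧ ¬P) = min(0.93, 0) = 0
((P ∧ ¬P) ∧ R) = min(0, 0.48) = 0
¬((P ∧ ¬P) ∧ R): Gödel ¬ of 0 = 1 (operand is 0)
(S ∧ R) = min(0.01, 0.48) = 0.01
(P ∧ (S ∧ R)) = min(0.93, 0.01) = 0.01
(S ∧ (P ∧ (S ∧ R))) = min(0.01, 0.01) = 0.01
(¬((P ∧ ¬P) ∧ R) ⊃ (S ∧ (P ∧ (S ∧ R)))): 1 > 0.01, so result = 0.01
¬S: Gödel ¬ of 0.01 = 0 (operand ≠ 0)
((¬((P ∧ ¬P) ∧ R) ⊃ (S ∧ (P ∧ (S ∧ R)))) ∨ ¬S) = max(0.01, 0) = 0.01
¬P: Gödel ¬ of 0.93 = 0 (operand ≠ 0)
(Q ⊃ ¬P): 0.06 > 0, so result = 0
(((¬((P ∧ ¬P) ∧ R) ⊃ (S ∧ (P ∧ (S ∧ R)))) ∨ ¬S) ⊃ (Q ⊃ ¬P)): 0.01 > 0, so result = 0
¬(((¬((P ∧ ¬P) ∧ R) ⊃ (S ∧ (P ∧ (S ∧ R)))) ∨ ¬S) ⊃ (Q ⊃ ¬P)): Gödel ¬ of 0 = 1 (operand is 0)

1.00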